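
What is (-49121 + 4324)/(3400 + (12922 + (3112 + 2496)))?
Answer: -44797/21930 ≈ -2.0427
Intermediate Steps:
(-49121 + 4324)/(3400 + (12922 + (3112 + 2496))) = -44797/(3400 + (12922 + 5608)) = -44797/(3400 + 18530) = -44797/21930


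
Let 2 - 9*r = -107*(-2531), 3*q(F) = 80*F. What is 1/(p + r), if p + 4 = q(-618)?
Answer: -9/419171 ≈ -2.1471e-5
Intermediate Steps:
q(F) = 80*F/3 (q(F) = (80*F)/3 = 80*F/3)
p = -16484 (p = -4 + (80/3)*(-618) = -4 - 16480 = -16484)
r = -270815/9 (r = 2/9 - (-107)*(-2531)/9 = 2/9 - 1/9*270817 = 2/9 - 270817/9 = -270815/9 ≈ -30091.)
1/(p + r) = 1/(-16484 - 270815/9) = 1/(-419171/9) = -9/419171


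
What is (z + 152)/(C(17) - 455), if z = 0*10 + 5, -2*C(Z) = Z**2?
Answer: -314/1199 ≈ -0.26188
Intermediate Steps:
C(Z) = -Z**2/2
z = 5 (z = 0 + 5 = 5)
(z + 152)/(C(17) - 455) = (5 + 152)/(-1/2*17**2 - 455) = 157/(-1/2*289 - 455) = 157/(-289/2 - 455) = 157/(-1199/2) = 157*(-2/1199) = -314/1199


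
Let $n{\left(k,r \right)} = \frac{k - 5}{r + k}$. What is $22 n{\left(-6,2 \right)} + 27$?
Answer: $\frac{175}{2} \approx 87.5$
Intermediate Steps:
$n{\left(k,r \right)} = \frac{-5 + k}{k + r}$
$22 n{\left(-6,2 \right)} + 27 = 22 \frac{-5 - 6}{-6 + 2} + 27 = 22 \frac{1}{-4} \left(-11\right) + 27 = 22 \left(\left(- \frac{1}{4}\right) \left(-11\right)\right) + 27 = 22 \cdot \frac{11}{4} + 27 = \frac{121}{2} + 27 = \frac{175}{2}$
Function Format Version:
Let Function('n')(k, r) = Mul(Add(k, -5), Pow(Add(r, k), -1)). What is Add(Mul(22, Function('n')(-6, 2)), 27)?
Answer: Rational(175, 2) ≈ 87.500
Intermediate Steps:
Function('n')(k, r) = Mul(Pow(Add(k, r), -1), Add(-5, k)) (Function('n')(k, r) = Mul(Add(-5, k), Pow(Add(k, r), -1)) = Mul(Pow(Add(k, r), -1), Add(-5, k)))
Add(Mul(22, Function('n')(-6, 2)), 27) = Add(Mul(22, Mul(Pow(Add(-6, 2), -1), Add(-5, -6))), 27) = Add(Mul(22, Mul(Pow(-4, -1), -11)), 27) = Add(Mul(22, Mul(Rational(-1, 4), -11)), 27) = Add(Mul(22, Rational(11, 4)), 27) = Add(Rational(121, 2), 27) = Rational(175, 2)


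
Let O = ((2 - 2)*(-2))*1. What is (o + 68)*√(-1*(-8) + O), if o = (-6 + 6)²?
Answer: 136*√2 ≈ 192.33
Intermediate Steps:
O = 0 (O = (0*(-2))*1 = 0*1 = 0)
o = 0 (o = 0² = 0)
(o + 68)*√(-1*(-8) + O) = (0 + 68)*√(-1*(-8) + 0) = 68*√(8 + 0) = 68*√8 = 68*(2*√2) = 136*√2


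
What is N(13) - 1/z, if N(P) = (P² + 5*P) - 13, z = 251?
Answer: 55470/251 ≈ 221.00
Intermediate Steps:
N(P) = -13 + P² + 5*P
N(13) - 1/z = (-13 + 13² + 5*13) - 1/251 = (-13 + 169 + 65) - 1*1/251 = 221 - 1/251 = 55470/251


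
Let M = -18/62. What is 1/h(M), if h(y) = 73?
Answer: 1/73 ≈ 0.013699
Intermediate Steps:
M = -9/31 (M = -18*1/62 = -9/31 ≈ -0.29032)
1/h(M) = 1/73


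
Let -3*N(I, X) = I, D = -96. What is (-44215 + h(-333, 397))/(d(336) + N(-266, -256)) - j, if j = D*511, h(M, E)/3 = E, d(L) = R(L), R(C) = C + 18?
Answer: 4063581/83 ≈ 48959.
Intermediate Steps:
N(I, X) = -I/3
R(C) = 18 + C
d(L) = 18 + L
h(M, E) = 3*E
j = -49056 (j = -96*511 = -49056)
(-44215 + h(-333, 397))/(d(336) + N(-266, -256)) - j = (-44215 + 3*397)/((18 + 336) - ⅓*(-266)) - 1*(-49056) = (-44215 + 1191)/(354 + 266/3) + 49056 = -43024/1328/3 + 49056 = -43024*3/1328 + 49056 = -8067/83 + 49056 = 4063581/83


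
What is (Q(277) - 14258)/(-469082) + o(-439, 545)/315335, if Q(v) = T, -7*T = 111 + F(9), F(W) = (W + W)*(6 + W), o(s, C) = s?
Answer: 30150978659/1035425807290 ≈ 0.029119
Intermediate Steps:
F(W) = 2*W*(6 + W) (F(W) = (2*W)*(6 + W) = 2*W*(6 + W))
T = -381/7 (T = -(111 + 2*9*(6 + 9))/7 = -(111 + 2*9*15)/7 = -(111 + 270)/7 = -1/7*381 = -381/7 ≈ -54.429)
Q(v) = -381/7
(Q(277) - 14258)/(-469082) + o(-439, 545)/315335 = (-381/7 - 14258)/(-469082) - 439/315335 = -100187/7*(-1/469082) - 439*1/315335 = 100187/3283574 - 439/315335 = 30150978659/1035425807290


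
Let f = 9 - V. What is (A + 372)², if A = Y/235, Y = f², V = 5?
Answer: 7645054096/55225 ≈ 1.3843e+5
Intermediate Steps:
f = 4 (f = 9 - 1*5 = 9 - 5 = 4)
Y = 16 (Y = 4² = 16)
A = 16/235 ≈ 0.068085
(A + 372)² = (16/235 + 372)² = (87436/235)² = 7645054096/55225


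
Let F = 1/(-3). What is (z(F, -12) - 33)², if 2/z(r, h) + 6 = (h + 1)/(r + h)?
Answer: 39828721/35721 ≈ 1115.0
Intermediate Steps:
F = -⅓ ≈ -0.33333
z(r, h) = 2/(-6 + (1 + h)/(h + r)) (z(r, h) = 2/(-6 + (h + 1)/(r + h)) = 2/(-6 + (1 + h)/(h + r)))
(z(F, -12) - 33)² = (2*(-1*(-12) - 1*(-⅓))/(-1 + 5*(-12) + 6*(-⅓)) - 33)² = (2*(12 + ⅓)/(-1 - 60 - 2) - 33)² = (2*(37/3)/(-63) - 33)² = (2*(-1/63)*(37/3) - 33)² = (-74/189 - 33)² = (-6311/189)² = 39828721/35721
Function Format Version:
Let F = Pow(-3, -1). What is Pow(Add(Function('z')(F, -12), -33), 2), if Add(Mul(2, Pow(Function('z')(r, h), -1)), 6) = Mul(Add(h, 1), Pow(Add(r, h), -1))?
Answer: Rational(39828721, 35721) ≈ 1115.0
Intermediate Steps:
F = Rational(-1, 3) ≈ -0.33333
Function('z')(r, h) = Mul(2, Pow(Add(-6, Mul(Pow(Add(h, r), -1), Add(1, h))), -1)) (Function('z')(r, h) = Mul(2, Pow(Add(-6, Mul(Add(h, 1), Pow(Add(r, h), -1))), -1)) = Mul(2, Pow(Add(-6, Mul(Add(1, h), Pow(Add(h, r), -1))), -1)) = Mul(2, Pow(Add(-6, Mul(Pow(Add(h, r), -1), Add(1, h))), -1)))
Pow(Add(Function('z')(F, -12), -33), 2) = Pow(Add(Mul(2, Pow(Add(-1, Mul(5, -12), Mul(6, Rational(-1, 3))), -1), Add(Mul(-1, -12), Mul(-1, Rational(-1, 3)))), -33), 2) = Pow(Add(Mul(2, Pow(Add(-1, -60, -2), -1), Add(12, Rational(1, 3))), -33), 2) = Pow(Add(Mul(2, Pow(-63, -1), Rational(37, 3)), -33), 2) = Pow(Add(Mul(2, Rational(-1, 63), Rational(37, 3)), -33), 2) = Pow(Add(Rational(-74, 189), -33), 2) = Pow(Rational(-6311, 189), 2) = Rational(39828721, 35721)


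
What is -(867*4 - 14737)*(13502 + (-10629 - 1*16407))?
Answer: -152514646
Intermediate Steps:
-(867*4 - 14737)*(13502 + (-10629 - 1*16407)) = -(3468 - 14737)*(13502 + (-10629 - 16407)) = -(-11269)*(13502 - 27036) = -(-11269)*(-13534) = -1*152514646 = -152514646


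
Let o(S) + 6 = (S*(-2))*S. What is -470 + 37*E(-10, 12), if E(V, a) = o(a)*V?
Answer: 108310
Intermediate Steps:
o(S) = -6 - 2*S**2 (o(S) = -6 + (S*(-2))*S = -6 + (-2*S)*S = -6 - 2*S**2)
E(V, a) = V*(-6 - 2*a**2) (E(V, a) = (-6 - 2*a**2)*V = V*(-6 - 2*a**2))
-470 + 37*E(-10, 12) = -470 + 37*(-2*(-10)*(3 + 12**2)) = -470 + 37*(-2*(-10)*(3 + 144)) = -470 + 37*(-2*(-10)*147) = -470 + 37*2940 = -470 + 108780 = 108310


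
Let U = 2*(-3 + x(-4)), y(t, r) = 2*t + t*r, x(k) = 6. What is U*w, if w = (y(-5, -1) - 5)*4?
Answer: -240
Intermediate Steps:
y(t, r) = 2*t + r*t
w = -40 (w = (-5*(2 - 1) - 5)*4 = (-5*1 - 5)*4 = (-5 - 5)*4 = -10*4 = -40)
U = 6 (U = 2*(-3 + 6) = 2*3 = 6)
U*w = 6*(-40) = -240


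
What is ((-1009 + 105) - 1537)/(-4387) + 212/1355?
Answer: 4237599/5944385 ≈ 0.71287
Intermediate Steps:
((-1009 + 105) - 1537)/(-4387) + 212/1355 = (-904 - 1537)*(-1/4387) + 212*(1/1355) = -2441*(-1/4387) + 212/1355 = 2441/4387 + 212/1355 = 4237599/5944385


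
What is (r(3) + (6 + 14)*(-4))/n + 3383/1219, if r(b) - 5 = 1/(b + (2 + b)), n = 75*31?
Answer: 62193619/22673400 ≈ 2.7430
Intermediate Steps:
n = 2325
r(b) = 5 + 1/(2 + 2*b) (r(b) = 5 + 1/(b + (2 + b)) = 5 + 1/(2 + 2*b))
(r(3) + (6 + 14)*(-4))/n + 3383/1219 = ((11 + 10*3)/(2*(1 + 3)) + (6 + 14)*(-4))/2325 + 3383/1219 = ((½)*(11 + 30)/4 + 20*(-4))*(1/2325) + 3383*(1/1219) = ((½)*(¼)*41 - 80)*(1/2325) + 3383/1219 = (41/8 - 80)*(1/2325) + 3383/1219 = -599/8*1/2325 + 3383/1219 = -599/18600 + 3383/1219 = 62193619/22673400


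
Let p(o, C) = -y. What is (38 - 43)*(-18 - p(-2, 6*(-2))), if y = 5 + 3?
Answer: 50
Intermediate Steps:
y = 8
p(o, C) = -8 (p(o, C) = -1*8 = -8)
(38 - 43)*(-18 - p(-2, 6*(-2))) = (38 - 43)*(-18 - 1*(-8)) = -5*(-18 + 8) = -5*(-10) = 50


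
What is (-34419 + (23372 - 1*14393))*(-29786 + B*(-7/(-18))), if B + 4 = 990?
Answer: 2244003040/3 ≈ 7.4800e+8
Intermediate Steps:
B = 986 (B = -4 + 990 = 986)
(-34419 + (23372 - 1*14393))*(-29786 + B*(-7/(-18))) = (-34419 + (23372 - 1*14393))*(-29786 + 986*(-7/(-18))) = (-34419 + (23372 - 14393))*(-29786 + 986*(-7*(-1/18))) = (-34419 + 8979)*(-29786 + 986*(7/18)) = -25440*(-29786 + 3451/9) = -25440*(-264623/9) = 2244003040/3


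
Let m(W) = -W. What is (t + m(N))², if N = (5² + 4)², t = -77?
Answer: 842724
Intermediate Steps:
N = 841 (N = (25 + 4)² = 29² = 841)
(t + m(N))² = (-77 - 1*841)² = (-77 - 841)² = (-918)² = 842724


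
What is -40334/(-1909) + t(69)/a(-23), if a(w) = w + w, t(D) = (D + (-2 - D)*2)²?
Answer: -361639/3818 ≈ -94.719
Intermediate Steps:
t(D) = (-4 - D)² (t(D) = (D + (-4 - 2*D))² = (-4 - D)²)
a(w) = 2*w
-40334/(-1909) + t(69)/a(-23) = -40334/(-1909) + (4 + 69)²/((2*(-23))) = -40334*(-1/1909) + 73²/(-46) = 40334/1909 + 5329*(-1/46) = 40334/1909 - 5329/46 = -361639/3818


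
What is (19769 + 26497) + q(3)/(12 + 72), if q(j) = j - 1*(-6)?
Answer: 1295451/28 ≈ 46266.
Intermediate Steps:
q(j) = 6 + j (q(j) = j + 6 = 6 + j)
(19769 + 26497) + q(3)/(12 + 72) = (19769 + 26497) + (6 + 3)/(12 + 72) = 46266 + 9/84 = 46266 + 9*(1/84) = 46266 + 3/28 = 1295451/28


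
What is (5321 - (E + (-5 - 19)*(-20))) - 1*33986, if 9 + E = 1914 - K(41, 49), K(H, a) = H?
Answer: -31009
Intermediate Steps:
E = 1864 (E = -9 + (1914 - 1*41) = -9 + (1914 - 41) = -9 + 1873 = 1864)
(5321 - (E + (-5 - 19)*(-20))) - 1*33986 = (5321 - (1864 + (-5 - 19)*(-20))) - 1*33986 = (5321 - (1864 - 24*(-20))) - 33986 = (5321 - (1864 + 480)) - 33986 = (5321 - 1*2344) - 33986 = (5321 - 2344) - 33986 = 2977 - 33986 = -31009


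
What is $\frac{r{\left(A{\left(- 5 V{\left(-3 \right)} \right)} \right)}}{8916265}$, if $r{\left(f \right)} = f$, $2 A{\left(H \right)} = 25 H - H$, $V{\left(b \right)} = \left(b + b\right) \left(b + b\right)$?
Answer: $- \frac{432}{1783253} \approx -0.00024225$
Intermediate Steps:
$V{\left(b \right)} = 4 b^{2}$ ($V{\left(b \right)} = 2 b 2 b = 4 b^{2}$)
$A{\left(H \right)} = 12 H$ ($A{\left(H \right)} = \frac{25 H - H}{2} = \frac{24 H}{2} = 12 H$)
$\frac{r{\left(A{\left(- 5 V{\left(-3 \right)} \right)} \right)}}{8916265} = \frac{12 \left(- 5 \cdot 4 \left(-3\right)^{2}\right)}{8916265} = 12 \left(- 5 \cdot 4 \cdot 9\right) \frac{1}{8916265} = 12 \left(\left(-5\right) 36\right) \frac{1}{8916265} = 12 \left(-180\right) \frac{1}{8916265} = \left(-2160\right) \frac{1}{8916265} = - \frac{432}{1783253}$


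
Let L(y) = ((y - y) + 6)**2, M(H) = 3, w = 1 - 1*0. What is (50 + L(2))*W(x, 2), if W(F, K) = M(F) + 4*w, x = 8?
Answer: 602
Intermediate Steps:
w = 1 (w = 1 + 0 = 1)
L(y) = 36 (L(y) = (0 + 6)**2 = 6**2 = 36)
W(F, K) = 7 (W(F, K) = 3 + 4*1 = 3 + 4 = 7)
(50 + L(2))*W(x, 2) = (50 + 36)*7 = 86*7 = 602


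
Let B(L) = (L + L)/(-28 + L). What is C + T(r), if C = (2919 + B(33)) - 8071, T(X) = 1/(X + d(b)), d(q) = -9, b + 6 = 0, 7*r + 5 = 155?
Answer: -2235343/435 ≈ -5138.7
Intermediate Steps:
r = 150/7 (r = -5/7 + (1/7)*155 = -5/7 + 155/7 = 150/7 ≈ 21.429)
b = -6 (b = -6 + 0 = -6)
B(L) = 2*L/(-28 + L) (B(L) = (2*L)/(-28 + L) = 2*L/(-28 + L))
T(X) = 1/(-9 + X) (T(X) = 1/(X - 9) = 1/(-9 + X))
C = -25694/5 (C = (2919 + 2*33/(-28 + 33)) - 8071 = (2919 + 2*33/5) - 8071 = (2919 + 2*33*(1/5)) - 8071 = (2919 + 66/5) - 8071 = 14661/5 - 8071 = -25694/5 ≈ -5138.8)
C + T(r) = -25694/5 + 1/(-9 + 150/7) = -25694/5 + 1/(87/7) = -25694/5 + 7/87 = -2235343/435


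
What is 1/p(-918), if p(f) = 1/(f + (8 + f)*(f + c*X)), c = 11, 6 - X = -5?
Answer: 724352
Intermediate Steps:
X = 11 (X = 6 - 1*(-5) = 6 + 5 = 11)
p(f) = 1/(f + (8 + f)*(121 + f)) (p(f) = 1/(f + (8 + f)*(f + 11*11)) = 1/(f + (8 + f)*(f + 121)) = 1/(f + (8 + f)*(121 + f)))
1/p(-918) = 1/(1/(968 + (-918)² + 130*(-918))) = 1/(1/(968 + 842724 - 119340)) = 1/(1/724352) = 724352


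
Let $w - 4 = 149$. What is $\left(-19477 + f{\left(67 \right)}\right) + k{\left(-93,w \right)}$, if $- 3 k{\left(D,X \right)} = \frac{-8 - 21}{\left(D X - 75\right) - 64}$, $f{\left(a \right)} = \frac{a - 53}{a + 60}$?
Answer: $- \frac{106620549443}{5474208} \approx -19477.0$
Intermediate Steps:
$w = 153$ ($w = 4 + 149 = 153$)
$f{\left(a \right)} = \frac{-53 + a}{60 + a}$
$k{\left(D,X \right)} = \frac{29}{3 \left(-139 + D X\right)}$ ($k{\left(D,X \right)} = - \frac{\left(-8 - 21\right) \frac{1}{\left(D X - 75\right) - 64}}{3} = - \frac{\left(-29\right) \frac{1}{\left(-75 + D X\right) - 64}}{3} = - \frac{\left(-29\right) \frac{1}{-139 + D X}}{3} = \frac{29}{3 \left(-139 + D X\right)}$)
$\left(-19477 + f{\left(67 \right)}\right) + k{\left(-93,w \right)} = \left(-19477 + \frac{-53 + 67}{60 + 67}\right) + \frac{29}{3 \left(-139 - 14229\right)} = \left(-19477 + \frac{1}{127} \cdot 14\right) + \frac{29}{3 \left(-139 - 14229\right)} = \left(-19477 + \frac{1}{127} \cdot 14\right) + \frac{29}{3 \left(-14368\right)} = \left(-19477 + \frac{14}{127}\right) + \frac{29}{3} \left(- \frac{1}{14368}\right) = - \frac{2473565}{127} - \frac{29}{43104} = - \frac{106620549443}{5474208}$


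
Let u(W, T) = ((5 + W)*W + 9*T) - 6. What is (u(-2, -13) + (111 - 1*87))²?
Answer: 11025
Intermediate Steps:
u(W, T) = -6 + 9*T + W*(5 + W) (u(W, T) = (W*(5 + W) + 9*T) - 6 = (9*T + W*(5 + W)) - 6 = -6 + 9*T + W*(5 + W))
(u(-2, -13) + (111 - 1*87))² = ((-6 + (-2)² + 5*(-2) + 9*(-13)) + (111 - 1*87))² = ((-6 + 4 - 10 - 117) + (111 - 87))² = (-129 + 24)² = (-105)² = 11025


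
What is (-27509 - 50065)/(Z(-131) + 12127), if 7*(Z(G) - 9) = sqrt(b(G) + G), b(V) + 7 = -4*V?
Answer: -23065232568/3608420959 + 271509*sqrt(386)/3608420959 ≈ -6.3906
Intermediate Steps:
b(V) = -7 - 4*V
Z(G) = 9 + sqrt(-7 - 3*G)/7 (Z(G) = 9 + sqrt((-7 - 4*G) + G)/7 = 9 + sqrt(-7 - 3*G)/7)
(-27509 - 50065)/(Z(-131) + 12127) = (-27509 - 50065)/((9 + sqrt(-7 - 3*(-131))/7) + 12127) = -77574/((9 + sqrt(-7 + 393)/7) + 12127) = -77574/((9 + sqrt(386)/7) + 12127) = -77574/(12136 + sqrt(386)/7)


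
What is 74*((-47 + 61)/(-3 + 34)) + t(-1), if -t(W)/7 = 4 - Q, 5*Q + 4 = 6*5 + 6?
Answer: 7784/155 ≈ 50.219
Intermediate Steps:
Q = 32/5 (Q = -4/5 + (6*5 + 6)/5 = -4/5 + (30 + 6)/5 = -4/5 + (1/5)*36 = -4/5 + 36/5 = 32/5 ≈ 6.4000)
t(W) = 84/5 (t(W) = -7*(4 - 1*32/5) = -7*(4 - 32/5) = -7*(-12/5) = 84/5)
74*((-47 + 61)/(-3 + 34)) + t(-1) = 74*((-47 + 61)/(-3 + 34)) + 84/5 = 74*(14/31) + 84/5 = 1036/31 + 84/5 = 7784/155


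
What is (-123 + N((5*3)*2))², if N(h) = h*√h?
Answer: 42129 - 7380*√30 ≈ 1707.1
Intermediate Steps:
N(h) = h^(3/2)
(-123 + N((5*3)*2))² = (-123 + ((5*3)*2)^(3/2))² = (-123 + (15*2)^(3/2))² = (-123 + 30^(3/2))² = (-123 + 30*√30)²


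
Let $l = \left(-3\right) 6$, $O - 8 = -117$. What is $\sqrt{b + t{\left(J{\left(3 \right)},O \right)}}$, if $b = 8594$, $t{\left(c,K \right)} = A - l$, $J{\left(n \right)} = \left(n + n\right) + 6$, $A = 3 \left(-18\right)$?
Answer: $\sqrt{8558} \approx 92.509$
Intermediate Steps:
$O = -109$ ($O = 8 - 117 = -109$)
$l = -18$
$A = -54$
$J{\left(n \right)} = 6 + 2 n$ ($J{\left(n \right)} = 2 n + 6 = 6 + 2 n$)
$t{\left(c,K \right)} = -36$ ($t{\left(c,K \right)} = -54 - -18 = -54 + 18 = -36$)
$\sqrt{b + t{\left(J{\left(3 \right)},O \right)}} = \sqrt{8594 - 36} = \sqrt{8558}$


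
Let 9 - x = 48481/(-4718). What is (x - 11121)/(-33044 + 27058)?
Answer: 52377935/28241948 ≈ 1.8546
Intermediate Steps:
x = 90943/4718 (x = 9 - 48481/(-4718) = 9 - 48481*(-1)/4718 = 9 - 1*(-48481/4718) = 9 + 48481/4718 = 90943/4718 ≈ 19.276)
(x - 11121)/(-33044 + 27058) = (90943/4718 - 11121)/(-33044 + 27058) = -52377935/4718/(-5986) = -52377935/4718*(-1/5986) = 52377935/28241948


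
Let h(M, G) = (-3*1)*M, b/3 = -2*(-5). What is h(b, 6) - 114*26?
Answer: -3054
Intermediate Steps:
b = 30 (b = 3*(-2*(-5)) = 3*10 = 30)
h(M, G) = -3*M
h(b, 6) - 114*26 = -3*30 - 114*26 = -90 - 2964 = -3054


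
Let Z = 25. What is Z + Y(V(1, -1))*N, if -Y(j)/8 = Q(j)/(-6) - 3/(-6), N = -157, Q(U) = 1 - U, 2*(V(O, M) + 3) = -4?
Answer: -603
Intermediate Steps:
V(O, M) = -5 (V(O, M) = -3 + (1/2)*(-4) = -3 - 2 = -5)
Y(j) = -8/3 - 4*j/3 (Y(j) = -8*((1 - j)/(-6) - 3/(-6)) = -8*((1 - j)*(-1/6) - 3*(-1/6)) = -8*((-1/6 + j/6) + 1/2) = -8*(1/3 + j/6) = -8/3 - 4*j/3)
Z + Y(V(1, -1))*N = 25 + (-8/3 - 4/3*(-5))*(-157) = 25 + (-8/3 + 20/3)*(-157) = 25 + 4*(-157) = 25 - 628 = -603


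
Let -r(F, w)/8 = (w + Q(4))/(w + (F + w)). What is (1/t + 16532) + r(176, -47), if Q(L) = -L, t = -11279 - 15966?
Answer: 18472545879/1117045 ≈ 16537.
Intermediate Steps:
t = -27245
r(F, w) = -8*(-4 + w)/(F + 2*w) (r(F, w) = -8*(w - 1*4)/(w + (F + w)) = -8*(w - 4)/(F + 2*w) = -8*(-4 + w)/(F + 2*w))
(1/t + 16532) + r(176, -47) = (1/(-27245) + 16532) + 8*(4 - 1*(-47))/(176 + 2*(-47)) = (-1/27245 + 16532) + 8*(4 + 47)/(176 - 94) = 450414339/27245 + 8*51/82 = 450414339/27245 + 8*(1/82)*51 = 450414339/27245 + 204/41 = 18472545879/1117045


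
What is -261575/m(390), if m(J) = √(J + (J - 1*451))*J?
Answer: -52315*√329/25662 ≈ -36.977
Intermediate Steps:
m(J) = J*√(-451 + 2*J) (m(J) = √(J + (J - 451))*J = √(J + (-451 + J))*J = √(-451 + 2*J)*J = J*√(-451 + 2*J))
-261575/m(390) = -261575*1/(390*√(-451 + 2*390)) = -261575*1/(390*√(-451 + 780)) = -261575*√329/128310 = -52315*√329/25662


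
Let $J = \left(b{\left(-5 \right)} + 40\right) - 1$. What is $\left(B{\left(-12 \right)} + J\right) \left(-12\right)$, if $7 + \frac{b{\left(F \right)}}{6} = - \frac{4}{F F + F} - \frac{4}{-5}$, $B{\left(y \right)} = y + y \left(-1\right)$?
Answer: $- \frac{36}{5} \approx -7.2$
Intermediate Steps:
$B{\left(y \right)} = 0$ ($B{\left(y \right)} = y - y = 0$)
$b{\left(F \right)} = - \frac{186}{5} - \frac{24}{F + F^{2}}$ ($b{\left(F \right)} = -42 + 6 \left(- \frac{4}{F F + F} - \frac{4}{-5}\right) = -42 + 6 \left(- \frac{4}{F^{2} + F} - - \frac{4}{5}\right) = -42 + 6 \left(- \frac{4}{F + F^{2}} + \frac{4}{5}\right) = -42 + 6 \left(\frac{4}{5} - \frac{4}{F + F^{2}}\right) = -42 + \left(\frac{24}{5} - \frac{24}{F + F^{2}}\right) = - \frac{186}{5} - \frac{24}{F + F^{2}}$)
$J = \frac{3}{5}$ ($J = \left(\frac{6 \left(-20 - -155 - 31 \left(-5\right)^{2}\right)}{5 \left(-5\right) \left(1 - 5\right)} + 40\right) - 1 = \left(\frac{6}{5} \left(- \frac{1}{5}\right) \frac{1}{-4} \left(-20 + 155 - 775\right) + 40\right) - 1 = \left(\frac{6}{5} \left(- \frac{1}{5}\right) \left(- \frac{1}{4}\right) \left(-20 + 155 - 775\right) + 40\right) - 1 = \left(\frac{6}{5} \left(- \frac{1}{5}\right) \left(- \frac{1}{4}\right) \left(-640\right) + 40\right) - 1 = \left(- \frac{192}{5} + 40\right) - 1 = \frac{8}{5} - 1 = \frac{3}{5} \approx 0.6$)
$\left(B{\left(-12 \right)} + J\right) \left(-12\right) = \left(0 + \frac{3}{5}\right) \left(-12\right) = \frac{3}{5} \left(-12\right) = - \frac{36}{5}$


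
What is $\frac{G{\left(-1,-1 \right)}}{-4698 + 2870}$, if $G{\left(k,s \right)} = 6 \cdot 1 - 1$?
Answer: $- \frac{5}{1828} \approx -0.0027352$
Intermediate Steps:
$G{\left(k,s \right)} = 5$ ($G{\left(k,s \right)} = 6 - 1 = 5$)
$\frac{G{\left(-1,-1 \right)}}{-4698 + 2870} = \frac{5}{-4698 + 2870} = \frac{5}{-1828} = 5 \left(- \frac{1}{1828}\right) = - \frac{5}{1828}$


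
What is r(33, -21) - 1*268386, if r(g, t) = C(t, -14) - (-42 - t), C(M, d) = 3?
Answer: -268362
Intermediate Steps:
r(g, t) = 45 + t (r(g, t) = 3 - (-42 - t) = 3 + (42 + t) = 45 + t)
r(33, -21) - 1*268386 = (45 - 21) - 1*268386 = 24 - 268386 = -268362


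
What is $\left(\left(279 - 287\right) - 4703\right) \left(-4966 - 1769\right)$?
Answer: $31728585$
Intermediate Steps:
$\left(\left(279 - 287\right) - 4703\right) \left(-4966 - 1769\right) = \left(\left(279 - 287\right) - 4703\right) \left(-6735\right) = \left(-8 - 4703\right) \left(-6735\right) = \left(-4711\right) \left(-6735\right) = 31728585$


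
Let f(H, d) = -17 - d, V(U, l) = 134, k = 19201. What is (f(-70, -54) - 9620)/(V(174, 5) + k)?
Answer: -9583/19335 ≈ -0.49563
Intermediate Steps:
(f(-70, -54) - 9620)/(V(174, 5) + k) = ((-17 - 1*(-54)) - 9620)/(134 + 19201) = ((-17 + 54) - 9620)/19335 = (37 - 9620)*(1/19335) = -9583*1/19335 = -9583/19335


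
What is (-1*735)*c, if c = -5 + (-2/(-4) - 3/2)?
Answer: 4410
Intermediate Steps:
c = -6 (c = -5 + (-2*(-¼) - 3*½) = -5 + (½ - 3/2) = -5 - 1 = -6)
(-1*735)*c = -1*735*(-6) = -735*(-6) = 4410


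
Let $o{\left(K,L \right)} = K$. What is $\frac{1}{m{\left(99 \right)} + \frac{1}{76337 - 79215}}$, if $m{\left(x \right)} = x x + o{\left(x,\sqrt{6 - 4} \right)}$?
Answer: $\frac{2878}{28492199} \approx 0.00010101$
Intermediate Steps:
$m{\left(x \right)} = x + x^{2}$ ($m{\left(x \right)} = x x + x = x^{2} + x = x + x^{2}$)
$\frac{1}{m{\left(99 \right)} + \frac{1}{76337 - 79215}} = \frac{1}{99 \left(1 + 99\right) + \frac{1}{76337 - 79215}} = \frac{1}{99 \cdot 100 + \frac{1}{-2878}} = \frac{1}{9900 - \frac{1}{2878}} = \frac{1}{\frac{28492199}{2878}} = \frac{2878}{28492199}$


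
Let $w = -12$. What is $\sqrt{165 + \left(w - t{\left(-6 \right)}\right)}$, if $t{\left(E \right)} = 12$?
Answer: $\sqrt{141} \approx 11.874$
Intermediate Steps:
$\sqrt{165 + \left(w - t{\left(-6 \right)}\right)} = \sqrt{165 - 24} = \sqrt{141}$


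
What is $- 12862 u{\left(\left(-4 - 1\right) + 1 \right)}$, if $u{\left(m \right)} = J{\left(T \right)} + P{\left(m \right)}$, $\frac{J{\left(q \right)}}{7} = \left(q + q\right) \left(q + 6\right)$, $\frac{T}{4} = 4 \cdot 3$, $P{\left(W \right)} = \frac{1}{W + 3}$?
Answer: $-466723394$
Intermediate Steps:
$P{\left(W \right)} = \frac{1}{3 + W}$
$T = 48$ ($T = 4 \cdot 4 \cdot 3 = 4 \cdot 12 = 48$)
$J{\left(q \right)} = 14 q \left(6 + q\right)$ ($J{\left(q \right)} = 7 \left(q + q\right) \left(q + 6\right) = 7 \cdot 2 q \left(6 + q\right) = 14 q \left(6 + q\right)$)
$u{\left(m \right)} = 36288 + \frac{1}{3 + m}$ ($u{\left(m \right)} = 14 \cdot 48 \left(6 + 48\right) + \frac{1}{3 + m} = 14 \cdot 48 \cdot 54 + \frac{1}{3 + m} = 36288 + \frac{1}{3 + m}$)
$- 12862 u{\left(\left(-4 - 1\right) + 1 \right)} = - 12862 \frac{108865 + 36288 \left(\left(-4 - 1\right) + 1\right)}{3 + \left(\left(-4 - 1\right) + 1\right)} = - 12862 \frac{108865 + 36288 \left(-5 + 1\right)}{3 + \left(-5 + 1\right)} = - 12862 \frac{108865 + 36288 \left(-4\right)}{3 - 4} = - 12862 \frac{108865 - 145152}{-1} = - 12862 \left(\left(-1\right) \left(-36287\right)\right) = \left(-12862\right) 36287 = -466723394$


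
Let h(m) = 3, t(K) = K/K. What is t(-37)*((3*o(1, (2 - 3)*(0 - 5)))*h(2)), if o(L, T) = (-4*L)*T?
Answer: -180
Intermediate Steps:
o(L, T) = -4*L*T
t(K) = 1
t(-37)*((3*o(1, (2 - 3)*(0 - 5)))*h(2)) = 1*((3*(-4*1*(2 - 3)*(0 - 5)))*3) = 1*((3*(-4*1*(-1*(-5))))*3) = 1*((3*(-4*1*5))*3) = 1*((3*(-20))*3) = 1*(-60*3) = 1*(-180) = -180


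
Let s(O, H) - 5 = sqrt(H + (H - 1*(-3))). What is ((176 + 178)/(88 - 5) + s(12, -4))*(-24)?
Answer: -18456/83 - 24*I*sqrt(5) ≈ -222.36 - 53.666*I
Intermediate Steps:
s(O, H) = 5 + sqrt(3 + 2*H) (s(O, H) = 5 + sqrt(H + (H - 1*(-3))) = 5 + sqrt(H + (H + 3)) = 5 + sqrt(H + (3 + H)) = 5 + sqrt(3 + 2*H))
((176 + 178)/(88 - 5) + s(12, -4))*(-24) = ((176 + 178)/(88 - 5) + (5 + sqrt(3 + 2*(-4))))*(-24) = (354/83 + (5 + sqrt(3 - 8)))*(-24) = (354*(1/83) + (5 + sqrt(-5)))*(-24) = (354/83 + (5 + I*sqrt(5)))*(-24) = (769/83 + I*sqrt(5))*(-24) = -18456/83 - 24*I*sqrt(5)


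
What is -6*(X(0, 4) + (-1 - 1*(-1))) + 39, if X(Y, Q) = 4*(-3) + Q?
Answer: 87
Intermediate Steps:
X(Y, Q) = -12 + Q
-6*(X(0, 4) + (-1 - 1*(-1))) + 39 = -6*((-12 + 4) + (-1 - 1*(-1))) + 39 = -6*(-8 + (-1 + 1)) + 39 = -6*(-8 + 0) + 39 = -6*(-8) + 39 = 48 + 39 = 87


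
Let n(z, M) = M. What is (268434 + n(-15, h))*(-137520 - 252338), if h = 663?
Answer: -104909618226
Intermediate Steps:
(268434 + n(-15, h))*(-137520 - 252338) = (268434 + 663)*(-137520 - 252338) = 269097*(-389858) = -104909618226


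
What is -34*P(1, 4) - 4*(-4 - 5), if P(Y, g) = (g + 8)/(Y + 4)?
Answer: -228/5 ≈ -45.600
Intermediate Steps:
P(Y, g) = (8 + g)/(4 + Y)
-34*P(1, 4) - 4*(-4 - 5) = -34*(8 + 4)/(4 + 1) - 4*(-4 - 5) = -34*12/5 - 4*(-9) = -34*12/5 + 36 = -408/5 + 36 = -228/5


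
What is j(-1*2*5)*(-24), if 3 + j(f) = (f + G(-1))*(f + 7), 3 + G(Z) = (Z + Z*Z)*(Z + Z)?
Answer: -864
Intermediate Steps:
G(Z) = -3 + 2*Z*(Z + Z**2) (G(Z) = -3 + (Z + Z*Z)*(Z + Z) = -3 + (Z + Z**2)*(2*Z) = -3 + 2*Z*(Z + Z**2))
j(f) = -3 + (-3 + f)*(7 + f) (j(f) = -3 + (f + (-3 + 2*(-1)**2 + 2*(-1)**3))*(f + 7) = -3 + (f + (-3 + 2*1 + 2*(-1)))*(7 + f) = -3 + (f + (-3 + 2 - 2))*(7 + f) = -3 + (f - 3)*(7 + f) = -3 + (-3 + f)*(7 + f))
j(-1*2*5)*(-24) = (-24 + (-1*2*5)**2 + 4*(-1*2*5))*(-24) = (-24 + (-2*5)**2 + 4*(-2*5))*(-24) = (-24 + (-10)**2 + 4*(-10))*(-24) = (-24 + 100 - 40)*(-24) = 36*(-24) = -864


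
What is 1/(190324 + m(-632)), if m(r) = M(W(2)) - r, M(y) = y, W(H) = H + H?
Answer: 1/190960 ≈ 5.2367e-6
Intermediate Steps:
W(H) = 2*H
m(r) = 4 - r (m(r) = 2*2 - r = 4 - r)
1/(190324 + m(-632)) = 1/(190324 + (4 - 1*(-632))) = 1/(190324 + (4 + 632)) = 1/(190324 + 636) = 1/190960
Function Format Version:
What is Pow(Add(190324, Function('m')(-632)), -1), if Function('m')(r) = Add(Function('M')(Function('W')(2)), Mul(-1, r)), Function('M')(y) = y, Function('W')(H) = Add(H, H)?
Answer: Rational(1, 190960) ≈ 5.2367e-6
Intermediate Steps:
Function('W')(H) = Mul(2, H)
Function('m')(r) = Add(4, Mul(-1, r)) (Function('m')(r) = Add(Mul(2, 2), Mul(-1, r)) = Add(4, Mul(-1, r)))
Pow(Add(190324, Function('m')(-632)), -1) = Pow(Add(190324, Add(4, Mul(-1, -632))), -1) = Pow(Add(190324, Add(4, 632)), -1) = Pow(Add(190324, 636), -1) = Pow(190960, -1) = Rational(1, 190960)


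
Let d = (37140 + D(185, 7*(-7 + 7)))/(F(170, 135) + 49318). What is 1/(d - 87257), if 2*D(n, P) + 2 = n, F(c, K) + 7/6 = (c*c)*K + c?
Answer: -23705921/2068507325308 ≈ -1.1460e-5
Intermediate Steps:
F(c, K) = -7/6 + c + K*c² (F(c, K) = -7/6 + ((c*c)*K + c) = -7/6 + (c²*K + c) = -7/6 + (K*c² + c) = -7/6 + (c + K*c²) = -7/6 + c + K*c²)
D(n, P) = -1 + n/2
d = 223389/23705921 (d = (37140 + (-1 + (½)*185))/((-7/6 + 170 + 135*170²) + 49318) = (37140 + (-1 + 185/2))/((-7/6 + 170 + 135*28900) + 49318) = (37140 + 183/2)/((-7/6 + 170 + 3901500) + 49318) = 74463/(2*(23410013/6 + 49318)) = 74463/(2*(23705921/6)) = (74463/2)*(6/23705921) = 223389/23705921 ≈ 0.0094233)
1/(d - 87257) = 1/(223389/23705921 - 87257) = 1/(-2068507325308/23705921) = -23705921/2068507325308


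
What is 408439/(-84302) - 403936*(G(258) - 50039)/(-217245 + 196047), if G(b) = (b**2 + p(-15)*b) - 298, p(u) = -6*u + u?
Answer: 201913523823637/297838966 ≈ 6.7793e+5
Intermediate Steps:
p(u) = -5*u
G(b) = -298 + b**2 + 75*b (G(b) = (b**2 + (-5*(-15))*b) - 298 = (b**2 + 75*b) - 298 = -298 + b**2 + 75*b)
408439/(-84302) - 403936*(G(258) - 50039)/(-217245 + 196047) = 408439/(-84302) - 403936*((-298 + 258**2 + 75*258) - 50039)/(-217245 + 196047) = 408439*(-1/84302) - 403936/((-21198/((-298 + 66564 + 19350) - 50039))) = -408439/84302 - 403936/((-21198/(85616 - 50039))) = -408439/84302 - 403936/((-21198/35577)) = -408439/84302 - 403936/((-21198*1/35577)) = -408439/84302 - 403936/(-7066/11859) = -408439/84302 - 403936*(-11859/7066) = -408439/84302 + 2395138512/3533 = 201913523823637/297838966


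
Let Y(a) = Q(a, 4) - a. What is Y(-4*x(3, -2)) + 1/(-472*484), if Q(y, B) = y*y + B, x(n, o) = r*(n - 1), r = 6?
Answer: 538223487/228448 ≈ 2356.0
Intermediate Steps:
x(n, o) = -6 + 6*n (x(n, o) = 6*(n - 1) = 6*(-1 + n) = -6 + 6*n)
Q(y, B) = B + y**2 (Q(y, B) = y**2 + B = B + y**2)
Y(a) = 4 + a**2 - a (Y(a) = (4 + a**2) - a = 4 + a**2 - a)
Y(-4*x(3, -2)) + 1/(-472*484) = (4 + (-4*(-6 + 6*3))**2 - (-4)*(-6 + 6*3)) + 1/(-472*484) = (4 + (-4*(-6 + 18))**2 - (-4)*(-6 + 18)) - 1/472*1/484 = (4 + (-4*12)**2 - (-4)*12) - 1/228448 = (4 + (-48)**2 - 1*(-48)) - 1/228448 = (4 + 2304 + 48) - 1/228448 = 2356 - 1/228448 = 538223487/228448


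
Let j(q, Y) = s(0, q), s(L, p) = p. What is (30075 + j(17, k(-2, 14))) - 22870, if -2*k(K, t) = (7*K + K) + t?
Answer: 7222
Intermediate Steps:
k(K, t) = -4*K - t/2 (k(K, t) = -((7*K + K) + t)/2 = -(8*K + t)/2 = -(t + 8*K)/2 = -4*K - t/2)
j(q, Y) = q
(30075 + j(17, k(-2, 14))) - 22870 = (30075 + 17) - 22870 = 30092 - 22870 = 7222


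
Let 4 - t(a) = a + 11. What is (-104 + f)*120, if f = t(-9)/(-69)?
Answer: -287120/23 ≈ -12483.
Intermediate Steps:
t(a) = -7 - a (t(a) = 4 - (a + 11) = 4 - (11 + a) = 4 + (-11 - a) = -7 - a)
f = -2/69 (f = (-7 - 1*(-9))/(-69) = (-7 + 9)*(-1/69) = 2*(-1/69) = -2/69 ≈ -0.028986)
(-104 + f)*120 = (-104 - 2/69)*120 = -7178/69*120 = -287120/23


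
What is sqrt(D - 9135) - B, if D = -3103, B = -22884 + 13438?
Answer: 9446 + I*sqrt(12238) ≈ 9446.0 + 110.63*I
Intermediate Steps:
B = -9446
sqrt(D - 9135) - B = sqrt(-3103 - 9135) - 1*(-9446) = sqrt(-12238) + 9446 = I*sqrt(12238) + 9446 = 9446 + I*sqrt(12238)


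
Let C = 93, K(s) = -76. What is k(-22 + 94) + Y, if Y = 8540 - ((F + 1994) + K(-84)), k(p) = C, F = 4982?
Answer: 1733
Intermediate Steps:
k(p) = 93
Y = 1640 (Y = 8540 - ((4982 + 1994) - 76) = 8540 - (6976 - 76) = 8540 - 1*6900 = 8540 - 6900 = 1640)
k(-22 + 94) + Y = 93 + 1640 = 1733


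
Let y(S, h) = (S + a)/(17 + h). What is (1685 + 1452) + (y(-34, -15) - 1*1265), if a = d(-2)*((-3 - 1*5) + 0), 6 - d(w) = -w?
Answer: 1839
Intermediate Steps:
d(w) = 6 + w (d(w) = 6 - (-1)*w = 6 + w)
a = -32 (a = (6 - 2)*((-3 - 1*5) + 0) = 4*((-3 - 5) + 0) = 4*(-8 + 0) = 4*(-8) = -32)
y(S, h) = (-32 + S)/(17 + h) (y(S, h) = (S - 32)/(17 + h) = (-32 + S)/(17 + h))
(1685 + 1452) + (y(-34, -15) - 1*1265) = (1685 + 1452) + ((-32 - 34)/(17 - 15) - 1*1265) = 3137 + (-66/2 - 1265) = 3137 + ((½)*(-66) - 1265) = 3137 + (-33 - 1265) = 3137 - 1298 = 1839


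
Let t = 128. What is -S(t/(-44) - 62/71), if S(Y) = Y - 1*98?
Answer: 79492/781 ≈ 101.78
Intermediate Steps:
S(Y) = -98 + Y (S(Y) = Y - 98 = -98 + Y)
-S(t/(-44) - 62/71) = -(-98 + (128/(-44) - 62/71)) = -(-98 + (128*(-1/44) - 62*1/71)) = -(-98 + (-32/11 - 62/71)) = -(-98 - 2954/781) = -1*(-79492/781) = 79492/781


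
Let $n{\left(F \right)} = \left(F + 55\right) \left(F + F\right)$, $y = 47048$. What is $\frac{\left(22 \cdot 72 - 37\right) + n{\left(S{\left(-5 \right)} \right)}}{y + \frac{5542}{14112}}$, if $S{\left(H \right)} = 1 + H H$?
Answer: $\frac{40635504}{331973459} \approx 0.12241$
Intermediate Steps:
$S{\left(H \right)} = 1 + H^{2}$
$n{\left(F \right)} = 2 F \left(55 + F\right)$ ($n{\left(F \right)} = \left(55 + F\right) 2 F = 2 F \left(55 + F\right)$)
$\frac{\left(22 \cdot 72 - 37\right) + n{\left(S{\left(-5 \right)} \right)}}{y + \frac{5542}{14112}} = \frac{\left(22 \cdot 72 - 37\right) + 2 \left(1 + \left(-5\right)^{2}\right) \left(55 + \left(1 + \left(-5\right)^{2}\right)\right)}{47048 + \frac{5542}{14112}} = \frac{\left(1584 - 37\right) + 2 \left(1 + 25\right) \left(55 + \left(1 + 25\right)\right)}{47048 + 5542 \cdot \frac{1}{14112}} = \frac{1547 + 2 \cdot 26 \left(55 + 26\right)}{47048 + \frac{2771}{7056}} = \frac{1547 + 2 \cdot 26 \cdot 81}{\frac{331973459}{7056}} = \left(1547 + 4212\right) \frac{7056}{331973459} = 5759 \cdot \frac{7056}{331973459} = \frac{40635504}{331973459}$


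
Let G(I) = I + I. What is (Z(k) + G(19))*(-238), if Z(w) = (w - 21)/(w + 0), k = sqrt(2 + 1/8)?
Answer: -9282 + 588*sqrt(34) ≈ -5853.4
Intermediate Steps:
G(I) = 2*I
k = sqrt(34)/4 (k = sqrt(2 + 1/8) = sqrt(17/8) = sqrt(34)/4 ≈ 1.4577)
Z(w) = (-21 + w)/w
(Z(k) + G(19))*(-238) = ((-21 + sqrt(34)/4)/((sqrt(34)/4)) + 2*19)*(-238) = ((2*sqrt(34)/17)*(-21 + sqrt(34)/4) + 38)*(-238) = (2*sqrt(34)*(-21 + sqrt(34)/4)/17 + 38)*(-238) = (38 + 2*sqrt(34)*(-21 + sqrt(34)/4)/17)*(-238) = -9044 - 28*sqrt(34)*(-21 + sqrt(34)/4)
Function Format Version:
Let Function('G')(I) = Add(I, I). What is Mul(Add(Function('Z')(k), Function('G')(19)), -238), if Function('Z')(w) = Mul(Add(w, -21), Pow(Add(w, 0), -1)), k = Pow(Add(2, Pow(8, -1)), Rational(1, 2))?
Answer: Add(-9282, Mul(588, Pow(34, Rational(1, 2)))) ≈ -5853.4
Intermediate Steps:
Function('G')(I) = Mul(2, I)
k = Mul(Rational(1, 4), Pow(34, Rational(1, 2))) (k = Pow(Add(2, Rational(1, 8)), Rational(1, 2)) = Pow(Rational(17, 8), Rational(1, 2)) = Mul(Rational(1, 4), Pow(34, Rational(1, 2))) ≈ 1.4577)
Function('Z')(w) = Mul(Pow(w, -1), Add(-21, w)) (Function('Z')(w) = Mul(Add(-21, w), Pow(w, -1)) = Mul(Pow(w, -1), Add(-21, w)))
Mul(Add(Function('Z')(k), Function('G')(19)), -238) = Mul(Add(Mul(Pow(Mul(Rational(1, 4), Pow(34, Rational(1, 2))), -1), Add(-21, Mul(Rational(1, 4), Pow(34, Rational(1, 2))))), Mul(2, 19)), -238) = Mul(Add(Mul(Mul(Rational(2, 17), Pow(34, Rational(1, 2))), Add(-21, Mul(Rational(1, 4), Pow(34, Rational(1, 2))))), 38), -238) = Mul(Add(Mul(Rational(2, 17), Pow(34, Rational(1, 2)), Add(-21, Mul(Rational(1, 4), Pow(34, Rational(1, 2))))), 38), -238) = Mul(Add(38, Mul(Rational(2, 17), Pow(34, Rational(1, 2)), Add(-21, Mul(Rational(1, 4), Pow(34, Rational(1, 2)))))), -238) = Add(-9044, Mul(-28, Pow(34, Rational(1, 2)), Add(-21, Mul(Rational(1, 4), Pow(34, Rational(1, 2))))))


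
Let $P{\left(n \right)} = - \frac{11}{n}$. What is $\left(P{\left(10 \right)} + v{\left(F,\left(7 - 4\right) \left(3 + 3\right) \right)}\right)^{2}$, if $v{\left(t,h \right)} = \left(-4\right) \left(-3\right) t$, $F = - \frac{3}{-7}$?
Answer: $\frac{80089}{4900} \approx 16.345$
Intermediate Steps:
$F = \frac{3}{7}$ ($F = \left(-3\right) \left(- \frac{1}{7}\right) = \frac{3}{7} \approx 0.42857$)
$v{\left(t,h \right)} = 12 t$
$\left(P{\left(10 \right)} + v{\left(F,\left(7 - 4\right) \left(3 + 3\right) \right)}\right)^{2} = \left(- \frac{11}{10} + 12 \cdot \frac{3}{7}\right)^{2} = \left(\left(-11\right) \frac{1}{10} + \frac{36}{7}\right)^{2} = \left(- \frac{11}{10} + \frac{36}{7}\right)^{2} = \left(\frac{283}{70}\right)^{2} = \frac{80089}{4900}$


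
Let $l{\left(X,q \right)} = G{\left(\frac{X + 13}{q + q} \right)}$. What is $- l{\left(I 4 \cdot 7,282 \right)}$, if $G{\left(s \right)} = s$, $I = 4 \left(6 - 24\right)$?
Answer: $\frac{2003}{564} \approx 3.5514$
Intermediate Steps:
$I = -72$ ($I = 4 \left(6 - 24\right) = 4 \left(-18\right) = -72$)
$l{\left(X,q \right)} = \frac{13 + X}{2 q}$ ($l{\left(X,q \right)} = \frac{X + 13}{q + q} = \frac{13 + X}{2 q}$)
$- l{\left(I 4 \cdot 7,282 \right)} = - \frac{13 + \left(-72\right) 4 \cdot 7}{2 \cdot 282} = - \frac{13 - 2016}{2 \cdot 282} = - \frac{-2003}{2 \cdot 282} = \left(-1\right) \left(- \frac{2003}{564}\right) = \frac{2003}{564}$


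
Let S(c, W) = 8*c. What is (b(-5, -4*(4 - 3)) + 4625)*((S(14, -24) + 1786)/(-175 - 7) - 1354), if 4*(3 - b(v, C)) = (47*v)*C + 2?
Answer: -11986505/2 ≈ -5.9933e+6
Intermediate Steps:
b(v, C) = 5/2 - 47*C*v/4 (b(v, C) = 3 - ((47*v)*C + 2)/4 = 3 - (47*C*v + 2)/4 = 3 - (2 + 47*C*v)/4 = 3 + (-½ - 47*C*v/4) = 5/2 - 47*C*v/4)
(b(-5, -4*(4 - 3)) + 4625)*((S(14, -24) + 1786)/(-175 - 7) - 1354) = ((5/2 - 47/4*(-4*(4 - 3))*(-5)) + 4625)*((8*14 + 1786)/(-175 - 7) - 1354) = ((5/2 - 47/4*(-4*1)*(-5)) + 4625)*((112 + 1786)/(-182) - 1354) = ((5/2 - 47/4*(-4)*(-5)) + 4625)*(1898*(-1/182) - 1354) = ((5/2 - 235) + 4625)*(-73/7 - 1354) = (-465/2 + 4625)*(-9551/7) = (8785/2)*(-9551/7) = -11986505/2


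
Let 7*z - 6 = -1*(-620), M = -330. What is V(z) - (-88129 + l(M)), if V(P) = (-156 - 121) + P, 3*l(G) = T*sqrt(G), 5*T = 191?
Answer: 615590/7 - 191*I*sqrt(330)/15 ≈ 87941.0 - 231.31*I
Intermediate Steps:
T = 191/5 (T = (1/5)*191 = 191/5 ≈ 38.200)
l(G) = 191*sqrt(G)/15 (l(G) = (191*sqrt(G)/5)/3 = 191*sqrt(G)/15)
z = 626/7 (z = 6/7 + (-1*(-620))/7 = 6/7 + (1/7)*620 = 6/7 + 620/7 = 626/7 ≈ 89.429)
V(P) = -277 + P
V(z) - (-88129 + l(M)) = (-277 + 626/7) - (-88129 + 191*sqrt(-330)/15) = -1313/7 - (-88129 + 191*(I*sqrt(330))/15) = -1313/7 - (-88129 + 191*I*sqrt(330)/15) = -1313/7 + (88129 - 191*I*sqrt(330)/15) = 615590/7 - 191*I*sqrt(330)/15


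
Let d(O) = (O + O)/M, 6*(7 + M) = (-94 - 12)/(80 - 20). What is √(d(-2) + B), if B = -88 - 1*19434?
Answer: I*√33654377458/1313 ≈ 139.72*I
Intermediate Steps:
M = -1313/180 (M = -7 + ((-94 - 12)/(80 - 20))/6 = -7 + (-106/60)/6 = -7 + (-106*1/60)/6 = -7 + (⅙)*(-53/30) = -7 - 53/180 = -1313/180 ≈ -7.2944)
d(O) = -360*O/1313 (d(O) = (O + O)/(-1313/180) = (2*O)*(-180/1313) = -360*O/1313)
B = -19522 (B = -88 - 19434 = -19522)
√(d(-2) + B) = √(-360/1313*(-2) - 19522) = √(720/1313 - 19522) = √(-25631666/1313) = I*√33654377458/1313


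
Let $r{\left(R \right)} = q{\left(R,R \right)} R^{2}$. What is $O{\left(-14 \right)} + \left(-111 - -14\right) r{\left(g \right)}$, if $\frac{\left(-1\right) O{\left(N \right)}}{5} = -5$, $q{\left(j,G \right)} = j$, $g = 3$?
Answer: $-2594$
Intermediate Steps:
$r{\left(R \right)} = R^{3}$ ($r{\left(R \right)} = R R^{2} = R^{3}$)
$O{\left(N \right)} = 25$ ($O{\left(N \right)} = \left(-5\right) \left(-5\right) = 25$)
$O{\left(-14 \right)} + \left(-111 - -14\right) r{\left(g \right)} = 25 + \left(-111 - -14\right) 3^{3} = 25 + \left(-111 + 14\right) 27 = 25 - 2619 = -2594$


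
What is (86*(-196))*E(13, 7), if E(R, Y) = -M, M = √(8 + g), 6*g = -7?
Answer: 8428*√246/3 ≈ 44063.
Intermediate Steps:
g = -7/6 (g = (⅙)*(-7) = -7/6 ≈ -1.1667)
M = √246/6 (M = √(8 - 7/6) = √(41/6) = √246/6 ≈ 2.6141)
E(R, Y) = -√246/6
(86*(-196))*E(13, 7) = (86*(-196))*(-√246/6) = -(-8428)*√246/3 = 8428*√246/3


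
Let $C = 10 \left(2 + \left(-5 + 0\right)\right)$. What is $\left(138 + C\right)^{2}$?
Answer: $11664$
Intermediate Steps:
$C = -30$ ($C = 10 \left(2 - 5\right) = 10 \left(-3\right) = -30$)
$\left(138 + C\right)^{2} = \left(138 - 30\right)^{2} = 108^{2} = 11664$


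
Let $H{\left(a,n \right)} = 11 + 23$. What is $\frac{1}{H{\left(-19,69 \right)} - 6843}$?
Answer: $- \frac{1}{6809} \approx -0.00014686$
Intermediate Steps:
$H{\left(a,n \right)} = 34$
$\frac{1}{H{\left(-19,69 \right)} - 6843} = \frac{1}{34 - 6843} = \frac{1}{-6809} = - \frac{1}{6809}$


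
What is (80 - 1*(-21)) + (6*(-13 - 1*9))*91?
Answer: -11911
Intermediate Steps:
(80 - 1*(-21)) + (6*(-13 - 1*9))*91 = (80 + 21) + (6*(-13 - 9))*91 = 101 + (6*(-22))*91 = 101 - 132*91 = 101 - 12012 = -11911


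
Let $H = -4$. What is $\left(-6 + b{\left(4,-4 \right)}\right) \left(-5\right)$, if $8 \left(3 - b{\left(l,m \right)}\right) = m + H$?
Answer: $10$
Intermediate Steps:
$b{\left(l,m \right)} = \frac{7}{2} - \frac{m}{8}$ ($b{\left(l,m \right)} = 3 - \frac{m - 4}{8} = 3 - \frac{-4 + m}{8} = 3 - \left(- \frac{1}{2} + \frac{m}{8}\right) = \frac{7}{2} - \frac{m}{8}$)
$\left(-6 + b{\left(4,-4 \right)}\right) \left(-5\right) = \left(-6 + \left(\frac{7}{2} - - \frac{1}{2}\right)\right) \left(-5\right) = \left(-6 + \left(\frac{7}{2} + \frac{1}{2}\right)\right) \left(-5\right) = \left(-6 + 4\right) \left(-5\right) = \left(-2\right) \left(-5\right) = 10$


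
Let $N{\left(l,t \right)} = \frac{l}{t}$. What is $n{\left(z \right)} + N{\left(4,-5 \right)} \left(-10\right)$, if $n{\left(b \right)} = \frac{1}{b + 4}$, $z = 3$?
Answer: $\frac{57}{7} \approx 8.1429$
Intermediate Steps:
$n{\left(b \right)} = \frac{1}{4 + b}$
$n{\left(z \right)} + N{\left(4,-5 \right)} \left(-10\right) = \frac{1}{4 + 3} + \frac{4}{-5} \left(-10\right) = \frac{1}{7} + 4 \left(- \frac{1}{5}\right) \left(-10\right) = \frac{1}{7} - -8 = \frac{1}{7} + 8 = \frac{57}{7}$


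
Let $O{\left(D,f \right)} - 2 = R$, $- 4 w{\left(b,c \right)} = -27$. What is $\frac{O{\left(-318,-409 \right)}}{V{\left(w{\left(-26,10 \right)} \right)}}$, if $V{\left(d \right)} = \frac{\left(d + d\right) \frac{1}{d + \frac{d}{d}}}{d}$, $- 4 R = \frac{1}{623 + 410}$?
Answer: $\frac{256153}{33056} \approx 7.7491$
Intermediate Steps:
$w{\left(b,c \right)} = \frac{27}{4}$ ($w{\left(b,c \right)} = \left(- \frac{1}{4}\right) \left(-27\right) = \frac{27}{4}$)
$R = - \frac{1}{4132}$ ($R = - \frac{1}{4 \left(623 + 410\right)} = - \frac{1}{4 \cdot 1033} = \left(- \frac{1}{4}\right) \frac{1}{1033} = - \frac{1}{4132} \approx -0.00024201$)
$O{\left(D,f \right)} = \frac{8263}{4132}$ ($O{\left(D,f \right)} = 2 - \frac{1}{4132} = \frac{8263}{4132}$)
$V{\left(d \right)} = \frac{2}{1 + d}$ ($V{\left(d \right)} = \frac{2 d \frac{1}{d + 1}}{d} = \frac{2 d \frac{1}{1 + d}}{d} = \frac{2}{1 + d}$)
$\frac{O{\left(-318,-409 \right)}}{V{\left(w{\left(-26,10 \right)} \right)}} = \frac{8263}{4132 \frac{2}{1 + \frac{27}{4}}} = \frac{8263}{4132 \frac{2}{\frac{31}{4}}} = \frac{8263}{4132 \cdot 2 \cdot \frac{4}{31}} = \frac{8263}{4132 \cdot \frac{8}{31}} = \frac{8263}{4132} \cdot \frac{31}{8} = \frac{256153}{33056}$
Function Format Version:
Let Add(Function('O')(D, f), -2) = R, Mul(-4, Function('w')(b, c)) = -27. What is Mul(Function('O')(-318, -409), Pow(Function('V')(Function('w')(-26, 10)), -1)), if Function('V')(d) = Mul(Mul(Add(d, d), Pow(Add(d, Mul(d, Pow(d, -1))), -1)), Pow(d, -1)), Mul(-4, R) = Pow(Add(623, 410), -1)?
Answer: Rational(256153, 33056) ≈ 7.7491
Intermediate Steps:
Function('w')(b, c) = Rational(27, 4) (Function('w')(b, c) = Mul(Rational(-1, 4), -27) = Rational(27, 4))
R = Rational(-1, 4132) (R = Mul(Rational(-1, 4), Pow(Add(623, 410), -1)) = Mul(Rational(-1, 4), Pow(1033, -1)) = Mul(Rational(-1, 4), Rational(1, 1033)) = Rational(-1, 4132) ≈ -0.00024201)
Function('O')(D, f) = Rational(8263, 4132) (Function('O')(D, f) = Add(2, Rational(-1, 4132)) = Rational(8263, 4132))
Function('V')(d) = Mul(2, Pow(Add(1, d), -1)) (Function('V')(d) = Mul(Mul(Mul(2, d), Pow(Add(d, 1), -1)), Pow(d, -1)) = Mul(Mul(Mul(2, d), Pow(Add(1, d), -1)), Pow(d, -1)) = Mul(Mul(2, d, Pow(Add(1, d), -1)), Pow(d, -1)) = Mul(2, Pow(Add(1, d), -1)))
Mul(Function('O')(-318, -409), Pow(Function('V')(Function('w')(-26, 10)), -1)) = Mul(Rational(8263, 4132), Pow(Mul(2, Pow(Add(1, Rational(27, 4)), -1)), -1)) = Mul(Rational(8263, 4132), Pow(Mul(2, Pow(Rational(31, 4), -1)), -1)) = Mul(Rational(8263, 4132), Pow(Mul(2, Rational(4, 31)), -1)) = Mul(Rational(8263, 4132), Pow(Rational(8, 31), -1)) = Mul(Rational(8263, 4132), Rational(31, 8)) = Rational(256153, 33056)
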